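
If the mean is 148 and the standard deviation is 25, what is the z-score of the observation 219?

2.84

Step 1: Recall the z-score formula: z = (x - mu) / sigma
Step 2: Substitute values: z = (219 - 148) / 25
Step 3: z = 71 / 25 = 2.84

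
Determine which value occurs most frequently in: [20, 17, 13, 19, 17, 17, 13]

17

Step 1: Count the frequency of each value:
  13: appears 2 time(s)
  17: appears 3 time(s)
  19: appears 1 time(s)
  20: appears 1 time(s)
Step 2: The value 17 appears most frequently (3 times).
Step 3: Mode = 17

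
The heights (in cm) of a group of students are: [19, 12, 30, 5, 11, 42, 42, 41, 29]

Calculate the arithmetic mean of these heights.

25.6667

Step 1: Sum all values: 19 + 12 + 30 + 5 + 11 + 42 + 42 + 41 + 29 = 231
Step 2: Count the number of values: n = 9
Step 3: Mean = sum / n = 231 / 9 = 25.6667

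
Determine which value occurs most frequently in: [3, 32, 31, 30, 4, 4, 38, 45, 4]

4

Step 1: Count the frequency of each value:
  3: appears 1 time(s)
  4: appears 3 time(s)
  30: appears 1 time(s)
  31: appears 1 time(s)
  32: appears 1 time(s)
  38: appears 1 time(s)
  45: appears 1 time(s)
Step 2: The value 4 appears most frequently (3 times).
Step 3: Mode = 4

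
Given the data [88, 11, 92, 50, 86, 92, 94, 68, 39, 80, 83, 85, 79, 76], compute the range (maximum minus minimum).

83

Step 1: Identify the maximum value: max = 94
Step 2: Identify the minimum value: min = 11
Step 3: Range = max - min = 94 - 11 = 83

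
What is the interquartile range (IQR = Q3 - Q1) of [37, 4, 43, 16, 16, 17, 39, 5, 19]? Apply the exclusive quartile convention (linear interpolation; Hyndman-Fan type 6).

27.5

Step 1: Sort the data: [4, 5, 16, 16, 17, 19, 37, 39, 43]
Step 2: n = 9
Step 3: Using the exclusive quartile method:
  Q1 = 10.5
  Q2 (median) = 17
  Q3 = 38
  IQR = Q3 - Q1 = 38 - 10.5 = 27.5
Step 4: IQR = 27.5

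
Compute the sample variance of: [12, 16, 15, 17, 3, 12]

25.9

Step 1: Compute the mean: (12 + 16 + 15 + 17 + 3 + 12) / 6 = 12.5
Step 2: Compute squared deviations from the mean:
  (12 - 12.5)^2 = 0.25
  (16 - 12.5)^2 = 12.25
  (15 - 12.5)^2 = 6.25
  (17 - 12.5)^2 = 20.25
  (3 - 12.5)^2 = 90.25
  (12 - 12.5)^2 = 0.25
Step 3: Sum of squared deviations = 129.5
Step 4: Sample variance = 129.5 / 5 = 25.9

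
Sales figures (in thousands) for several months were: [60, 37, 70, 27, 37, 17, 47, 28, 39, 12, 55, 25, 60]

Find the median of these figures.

37

Step 1: Sort the data in ascending order: [12, 17, 25, 27, 28, 37, 37, 39, 47, 55, 60, 60, 70]
Step 2: The number of values is n = 13.
Step 3: Since n is odd, the median is the middle value at position 7: 37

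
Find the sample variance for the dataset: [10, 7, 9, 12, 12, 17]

11.7667

Step 1: Compute the mean: (10 + 7 + 9 + 12 + 12 + 17) / 6 = 11.1667
Step 2: Compute squared deviations from the mean:
  (10 - 11.1667)^2 = 1.3611
  (7 - 11.1667)^2 = 17.3611
  (9 - 11.1667)^2 = 4.6944
  (12 - 11.1667)^2 = 0.6944
  (12 - 11.1667)^2 = 0.6944
  (17 - 11.1667)^2 = 34.0278
Step 3: Sum of squared deviations = 58.8333
Step 4: Sample variance = 58.8333 / 5 = 11.7667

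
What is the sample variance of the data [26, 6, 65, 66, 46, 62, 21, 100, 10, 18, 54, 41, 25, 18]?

724.9011

Step 1: Compute the mean: (26 + 6 + 65 + 66 + 46 + 62 + 21 + 100 + 10 + 18 + 54 + 41 + 25 + 18) / 14 = 39.8571
Step 2: Compute squared deviations from the mean:
  (26 - 39.8571)^2 = 192.0204
  (6 - 39.8571)^2 = 1146.3061
  (65 - 39.8571)^2 = 632.1633
  (66 - 39.8571)^2 = 683.449
  (46 - 39.8571)^2 = 37.7347
  (62 - 39.8571)^2 = 490.3061
  (21 - 39.8571)^2 = 355.5918
  (100 - 39.8571)^2 = 3617.1633
  (10 - 39.8571)^2 = 891.449
  (18 - 39.8571)^2 = 477.7347
  (54 - 39.8571)^2 = 200.0204
  (41 - 39.8571)^2 = 1.3061
  (25 - 39.8571)^2 = 220.7347
  (18 - 39.8571)^2 = 477.7347
Step 3: Sum of squared deviations = 9423.7143
Step 4: Sample variance = 9423.7143 / 13 = 724.9011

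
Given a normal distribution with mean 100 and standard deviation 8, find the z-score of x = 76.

-3

Step 1: Recall the z-score formula: z = (x - mu) / sigma
Step 2: Substitute values: z = (76 - 100) / 8
Step 3: z = -24 / 8 = -3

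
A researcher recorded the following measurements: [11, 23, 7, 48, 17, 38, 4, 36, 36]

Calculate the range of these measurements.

44

Step 1: Identify the maximum value: max = 48
Step 2: Identify the minimum value: min = 4
Step 3: Range = max - min = 48 - 4 = 44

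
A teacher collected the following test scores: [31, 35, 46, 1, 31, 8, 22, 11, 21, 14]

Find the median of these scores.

21.5

Step 1: Sort the data in ascending order: [1, 8, 11, 14, 21, 22, 31, 31, 35, 46]
Step 2: The number of values is n = 10.
Step 3: Since n is even, the median is the average of positions 5 and 6:
  Median = (21 + 22) / 2 = 21.5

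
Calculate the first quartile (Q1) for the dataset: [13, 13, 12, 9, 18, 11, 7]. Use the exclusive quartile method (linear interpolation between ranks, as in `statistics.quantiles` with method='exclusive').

9

Step 1: Sort the data: [7, 9, 11, 12, 13, 13, 18]
Step 2: n = 7
Step 3: Using the exclusive quartile method:
  Q1 = 9
  Q2 (median) = 12
  Q3 = 13
  IQR = Q3 - Q1 = 13 - 9 = 4
Step 4: Q1 = 9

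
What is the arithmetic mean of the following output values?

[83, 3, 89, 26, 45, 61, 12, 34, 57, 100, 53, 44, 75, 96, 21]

53.2667

Step 1: Sum all values: 83 + 3 + 89 + 26 + 45 + 61 + 12 + 34 + 57 + 100 + 53 + 44 + 75 + 96 + 21 = 799
Step 2: Count the number of values: n = 15
Step 3: Mean = sum / n = 799 / 15 = 53.2667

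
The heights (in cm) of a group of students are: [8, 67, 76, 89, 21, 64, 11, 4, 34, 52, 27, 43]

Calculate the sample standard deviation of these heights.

28.3816

Step 1: Compute the mean: 41.3333
Step 2: Sum of squared deviations from the mean: 8860.6667
Step 3: Sample variance = 8860.6667 / 11 = 805.5152
Step 4: Standard deviation = sqrt(805.5152) = 28.3816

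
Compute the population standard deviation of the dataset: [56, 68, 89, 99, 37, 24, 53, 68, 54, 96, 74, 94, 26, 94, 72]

24.2197

Step 1: Compute the mean: 66.9333
Step 2: Sum of squared deviations from the mean: 8798.9333
Step 3: Population variance = 8798.9333 / 15 = 586.5956
Step 4: Standard deviation = sqrt(586.5956) = 24.2197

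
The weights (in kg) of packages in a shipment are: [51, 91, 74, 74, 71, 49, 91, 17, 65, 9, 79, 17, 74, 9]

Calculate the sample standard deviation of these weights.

30.101

Step 1: Compute the mean: 55.0714
Step 2: Sum of squared deviations from the mean: 11778.9286
Step 3: Sample variance = 11778.9286 / 13 = 906.0714
Step 4: Standard deviation = sqrt(906.0714) = 30.101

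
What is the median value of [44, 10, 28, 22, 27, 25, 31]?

27

Step 1: Sort the data in ascending order: [10, 22, 25, 27, 28, 31, 44]
Step 2: The number of values is n = 7.
Step 3: Since n is odd, the median is the middle value at position 4: 27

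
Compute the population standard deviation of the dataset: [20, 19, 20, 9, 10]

5.004

Step 1: Compute the mean: 15.6
Step 2: Sum of squared deviations from the mean: 125.2
Step 3: Population variance = 125.2 / 5 = 25.04
Step 4: Standard deviation = sqrt(25.04) = 5.004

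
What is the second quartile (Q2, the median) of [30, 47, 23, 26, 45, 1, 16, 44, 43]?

30

Step 1: Sort the data: [1, 16, 23, 26, 30, 43, 44, 45, 47]
Step 2: n = 9
Step 3: Q2 is the median. Since n is odd, it is the middle value at position 5: 30
Step 4: Q2 = 30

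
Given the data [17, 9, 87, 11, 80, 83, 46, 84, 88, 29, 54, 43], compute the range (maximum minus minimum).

79

Step 1: Identify the maximum value: max = 88
Step 2: Identify the minimum value: min = 9
Step 3: Range = max - min = 88 - 9 = 79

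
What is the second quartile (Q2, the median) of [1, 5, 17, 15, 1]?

5

Step 1: Sort the data: [1, 1, 5, 15, 17]
Step 2: n = 5
Step 3: Q2 is the median. Since n is odd, it is the middle value at position 3: 5
Step 4: Q2 = 5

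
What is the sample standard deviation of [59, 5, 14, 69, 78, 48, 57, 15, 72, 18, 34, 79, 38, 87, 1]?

29.2269

Step 1: Compute the mean: 44.9333
Step 2: Sum of squared deviations from the mean: 11958.9333
Step 3: Sample variance = 11958.9333 / 14 = 854.2095
Step 4: Standard deviation = sqrt(854.2095) = 29.2269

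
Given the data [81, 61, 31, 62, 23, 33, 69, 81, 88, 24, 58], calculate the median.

61

Step 1: Sort the data in ascending order: [23, 24, 31, 33, 58, 61, 62, 69, 81, 81, 88]
Step 2: The number of values is n = 11.
Step 3: Since n is odd, the median is the middle value at position 6: 61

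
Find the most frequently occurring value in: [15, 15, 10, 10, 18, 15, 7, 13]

15

Step 1: Count the frequency of each value:
  7: appears 1 time(s)
  10: appears 2 time(s)
  13: appears 1 time(s)
  15: appears 3 time(s)
  18: appears 1 time(s)
Step 2: The value 15 appears most frequently (3 times).
Step 3: Mode = 15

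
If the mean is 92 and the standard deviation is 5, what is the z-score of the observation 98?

1.2

Step 1: Recall the z-score formula: z = (x - mu) / sigma
Step 2: Substitute values: z = (98 - 92) / 5
Step 3: z = 6 / 5 = 1.2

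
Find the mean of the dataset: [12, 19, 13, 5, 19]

13.6

Step 1: Sum all values: 12 + 19 + 13 + 5 + 19 = 68
Step 2: Count the number of values: n = 5
Step 3: Mean = sum / n = 68 / 5 = 13.6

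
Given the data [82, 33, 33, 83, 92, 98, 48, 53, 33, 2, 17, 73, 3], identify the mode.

33

Step 1: Count the frequency of each value:
  2: appears 1 time(s)
  3: appears 1 time(s)
  17: appears 1 time(s)
  33: appears 3 time(s)
  48: appears 1 time(s)
  53: appears 1 time(s)
  73: appears 1 time(s)
  82: appears 1 time(s)
  83: appears 1 time(s)
  92: appears 1 time(s)
  98: appears 1 time(s)
Step 2: The value 33 appears most frequently (3 times).
Step 3: Mode = 33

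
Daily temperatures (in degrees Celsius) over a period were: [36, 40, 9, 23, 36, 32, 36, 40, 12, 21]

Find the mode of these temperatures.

36

Step 1: Count the frequency of each value:
  9: appears 1 time(s)
  12: appears 1 time(s)
  21: appears 1 time(s)
  23: appears 1 time(s)
  32: appears 1 time(s)
  36: appears 3 time(s)
  40: appears 2 time(s)
Step 2: The value 36 appears most frequently (3 times).
Step 3: Mode = 36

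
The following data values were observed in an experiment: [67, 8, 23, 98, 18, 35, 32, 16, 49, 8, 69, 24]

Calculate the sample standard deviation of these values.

28.0685

Step 1: Compute the mean: 37.25
Step 2: Sum of squared deviations from the mean: 8666.25
Step 3: Sample variance = 8666.25 / 11 = 787.8409
Step 4: Standard deviation = sqrt(787.8409) = 28.0685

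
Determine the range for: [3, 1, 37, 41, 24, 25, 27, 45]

44

Step 1: Identify the maximum value: max = 45
Step 2: Identify the minimum value: min = 1
Step 3: Range = max - min = 45 - 1 = 44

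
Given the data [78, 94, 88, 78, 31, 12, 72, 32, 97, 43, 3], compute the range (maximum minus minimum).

94

Step 1: Identify the maximum value: max = 97
Step 2: Identify the minimum value: min = 3
Step 3: Range = max - min = 97 - 3 = 94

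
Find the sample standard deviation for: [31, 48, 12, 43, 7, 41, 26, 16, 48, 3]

17.2256

Step 1: Compute the mean: 27.5
Step 2: Sum of squared deviations from the mean: 2670.5
Step 3: Sample variance = 2670.5 / 9 = 296.7222
Step 4: Standard deviation = sqrt(296.7222) = 17.2256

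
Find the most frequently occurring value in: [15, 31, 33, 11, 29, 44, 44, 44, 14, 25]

44

Step 1: Count the frequency of each value:
  11: appears 1 time(s)
  14: appears 1 time(s)
  15: appears 1 time(s)
  25: appears 1 time(s)
  29: appears 1 time(s)
  31: appears 1 time(s)
  33: appears 1 time(s)
  44: appears 3 time(s)
Step 2: The value 44 appears most frequently (3 times).
Step 3: Mode = 44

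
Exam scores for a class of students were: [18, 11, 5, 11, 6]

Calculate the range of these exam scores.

13

Step 1: Identify the maximum value: max = 18
Step 2: Identify the minimum value: min = 5
Step 3: Range = max - min = 18 - 5 = 13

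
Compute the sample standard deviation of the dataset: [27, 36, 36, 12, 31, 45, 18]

11.3389

Step 1: Compute the mean: 29.2857
Step 2: Sum of squared deviations from the mean: 771.4286
Step 3: Sample variance = 771.4286 / 6 = 128.5714
Step 4: Standard deviation = sqrt(128.5714) = 11.3389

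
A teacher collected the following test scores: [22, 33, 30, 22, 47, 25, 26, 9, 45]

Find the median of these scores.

26

Step 1: Sort the data in ascending order: [9, 22, 22, 25, 26, 30, 33, 45, 47]
Step 2: The number of values is n = 9.
Step 3: Since n is odd, the median is the middle value at position 5: 26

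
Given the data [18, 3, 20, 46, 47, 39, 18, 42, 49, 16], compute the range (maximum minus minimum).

46

Step 1: Identify the maximum value: max = 49
Step 2: Identify the minimum value: min = 3
Step 3: Range = max - min = 49 - 3 = 46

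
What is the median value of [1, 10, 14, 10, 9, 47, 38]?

10

Step 1: Sort the data in ascending order: [1, 9, 10, 10, 14, 38, 47]
Step 2: The number of values is n = 7.
Step 3: Since n is odd, the median is the middle value at position 4: 10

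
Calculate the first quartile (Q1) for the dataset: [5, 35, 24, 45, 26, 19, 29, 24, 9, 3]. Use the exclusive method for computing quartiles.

8

Step 1: Sort the data: [3, 5, 9, 19, 24, 24, 26, 29, 35, 45]
Step 2: n = 10
Step 3: Using the exclusive quartile method:
  Q1 = 8
  Q2 (median) = 24
  Q3 = 30.5
  IQR = Q3 - Q1 = 30.5 - 8 = 22.5
Step 4: Q1 = 8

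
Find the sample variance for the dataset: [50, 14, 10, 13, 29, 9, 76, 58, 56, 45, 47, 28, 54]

475.2564

Step 1: Compute the mean: (50 + 14 + 10 + 13 + 29 + 9 + 76 + 58 + 56 + 45 + 47 + 28 + 54) / 13 = 37.6154
Step 2: Compute squared deviations from the mean:
  (50 - 37.6154)^2 = 153.3787
  (14 - 37.6154)^2 = 557.6864
  (10 - 37.6154)^2 = 762.6095
  (13 - 37.6154)^2 = 605.9172
  (29 - 37.6154)^2 = 74.2249
  (9 - 37.6154)^2 = 818.8402
  (76 - 37.6154)^2 = 1473.3787
  (58 - 37.6154)^2 = 415.5325
  (56 - 37.6154)^2 = 337.9941
  (45 - 37.6154)^2 = 54.5325
  (47 - 37.6154)^2 = 88.071
  (28 - 37.6154)^2 = 92.4556
  (54 - 37.6154)^2 = 268.4556
Step 3: Sum of squared deviations = 5703.0769
Step 4: Sample variance = 5703.0769 / 12 = 475.2564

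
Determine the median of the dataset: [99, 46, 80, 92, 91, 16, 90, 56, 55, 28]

68

Step 1: Sort the data in ascending order: [16, 28, 46, 55, 56, 80, 90, 91, 92, 99]
Step 2: The number of values is n = 10.
Step 3: Since n is even, the median is the average of positions 5 and 6:
  Median = (56 + 80) / 2 = 68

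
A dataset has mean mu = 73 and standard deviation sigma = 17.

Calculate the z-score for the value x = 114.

2.4118

Step 1: Recall the z-score formula: z = (x - mu) / sigma
Step 2: Substitute values: z = (114 - 73) / 17
Step 3: z = 41 / 17 = 2.4118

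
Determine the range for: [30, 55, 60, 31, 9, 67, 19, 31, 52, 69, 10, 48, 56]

60

Step 1: Identify the maximum value: max = 69
Step 2: Identify the minimum value: min = 9
Step 3: Range = max - min = 69 - 9 = 60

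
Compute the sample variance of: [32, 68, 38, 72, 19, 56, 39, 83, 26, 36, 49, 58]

388.3636

Step 1: Compute the mean: (32 + 68 + 38 + 72 + 19 + 56 + 39 + 83 + 26 + 36 + 49 + 58) / 12 = 48
Step 2: Compute squared deviations from the mean:
  (32 - 48)^2 = 256
  (68 - 48)^2 = 400
  (38 - 48)^2 = 100
  (72 - 48)^2 = 576
  (19 - 48)^2 = 841
  (56 - 48)^2 = 64
  (39 - 48)^2 = 81
  (83 - 48)^2 = 1225
  (26 - 48)^2 = 484
  (36 - 48)^2 = 144
  (49 - 48)^2 = 1
  (58 - 48)^2 = 100
Step 3: Sum of squared deviations = 4272
Step 4: Sample variance = 4272 / 11 = 388.3636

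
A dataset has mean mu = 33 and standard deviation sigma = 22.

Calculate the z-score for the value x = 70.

1.6818

Step 1: Recall the z-score formula: z = (x - mu) / sigma
Step 2: Substitute values: z = (70 - 33) / 22
Step 3: z = 37 / 22 = 1.6818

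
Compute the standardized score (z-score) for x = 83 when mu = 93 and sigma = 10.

-1

Step 1: Recall the z-score formula: z = (x - mu) / sigma
Step 2: Substitute values: z = (83 - 93) / 10
Step 3: z = -10 / 10 = -1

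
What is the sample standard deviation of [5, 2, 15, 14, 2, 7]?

5.7533

Step 1: Compute the mean: 7.5
Step 2: Sum of squared deviations from the mean: 165.5
Step 3: Sample variance = 165.5 / 5 = 33.1
Step 4: Standard deviation = sqrt(33.1) = 5.7533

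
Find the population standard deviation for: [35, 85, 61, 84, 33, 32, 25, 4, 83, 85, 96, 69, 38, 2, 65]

29.8862

Step 1: Compute the mean: 53.1333
Step 2: Sum of squared deviations from the mean: 13397.7333
Step 3: Population variance = 13397.7333 / 15 = 893.1822
Step 4: Standard deviation = sqrt(893.1822) = 29.8862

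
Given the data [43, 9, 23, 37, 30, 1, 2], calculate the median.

23

Step 1: Sort the data in ascending order: [1, 2, 9, 23, 30, 37, 43]
Step 2: The number of values is n = 7.
Step 3: Since n is odd, the median is the middle value at position 4: 23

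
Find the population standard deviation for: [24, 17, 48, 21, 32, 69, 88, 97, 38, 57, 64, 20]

26.1166

Step 1: Compute the mean: 47.9167
Step 2: Sum of squared deviations from the mean: 8184.9167
Step 3: Population variance = 8184.9167 / 12 = 682.0764
Step 4: Standard deviation = sqrt(682.0764) = 26.1166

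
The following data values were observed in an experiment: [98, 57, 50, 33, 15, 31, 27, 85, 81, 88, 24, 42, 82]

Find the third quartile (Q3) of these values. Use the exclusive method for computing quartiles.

83.5

Step 1: Sort the data: [15, 24, 27, 31, 33, 42, 50, 57, 81, 82, 85, 88, 98]
Step 2: n = 13
Step 3: Using the exclusive quartile method:
  Q1 = 29
  Q2 (median) = 50
  Q3 = 83.5
  IQR = Q3 - Q1 = 83.5 - 29 = 54.5
Step 4: Q3 = 83.5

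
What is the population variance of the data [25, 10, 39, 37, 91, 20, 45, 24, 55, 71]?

557.41

Step 1: Compute the mean: (25 + 10 + 39 + 37 + 91 + 20 + 45 + 24 + 55 + 71) / 10 = 41.7
Step 2: Compute squared deviations from the mean:
  (25 - 41.7)^2 = 278.89
  (10 - 41.7)^2 = 1004.89
  (39 - 41.7)^2 = 7.29
  (37 - 41.7)^2 = 22.09
  (91 - 41.7)^2 = 2430.49
  (20 - 41.7)^2 = 470.89
  (45 - 41.7)^2 = 10.89
  (24 - 41.7)^2 = 313.29
  (55 - 41.7)^2 = 176.89
  (71 - 41.7)^2 = 858.49
Step 3: Sum of squared deviations = 5574.1
Step 4: Population variance = 5574.1 / 10 = 557.41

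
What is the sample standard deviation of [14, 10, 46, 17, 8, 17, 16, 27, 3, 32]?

12.7454

Step 1: Compute the mean: 19
Step 2: Sum of squared deviations from the mean: 1462
Step 3: Sample variance = 1462 / 9 = 162.4444
Step 4: Standard deviation = sqrt(162.4444) = 12.7454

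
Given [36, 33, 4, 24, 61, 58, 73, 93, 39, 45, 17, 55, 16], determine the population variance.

580.5444

Step 1: Compute the mean: (36 + 33 + 4 + 24 + 61 + 58 + 73 + 93 + 39 + 45 + 17 + 55 + 16) / 13 = 42.6154
Step 2: Compute squared deviations from the mean:
  (36 - 42.6154)^2 = 43.7633
  (33 - 42.6154)^2 = 92.4556
  (4 - 42.6154)^2 = 1491.1479
  (24 - 42.6154)^2 = 346.5325
  (61 - 42.6154)^2 = 337.9941
  (58 - 42.6154)^2 = 236.6864
  (73 - 42.6154)^2 = 923.2249
  (93 - 42.6154)^2 = 2538.6095
  (39 - 42.6154)^2 = 13.071
  (45 - 42.6154)^2 = 5.6864
  (17 - 42.6154)^2 = 656.1479
  (55 - 42.6154)^2 = 153.3787
  (16 - 42.6154)^2 = 708.3787
Step 3: Sum of squared deviations = 7547.0769
Step 4: Population variance = 7547.0769 / 13 = 580.5444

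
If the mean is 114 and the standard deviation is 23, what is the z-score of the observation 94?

-0.8696

Step 1: Recall the z-score formula: z = (x - mu) / sigma
Step 2: Substitute values: z = (94 - 114) / 23
Step 3: z = -20 / 23 = -0.8696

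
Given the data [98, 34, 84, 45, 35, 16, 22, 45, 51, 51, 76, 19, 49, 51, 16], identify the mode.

51

Step 1: Count the frequency of each value:
  16: appears 2 time(s)
  19: appears 1 time(s)
  22: appears 1 time(s)
  34: appears 1 time(s)
  35: appears 1 time(s)
  45: appears 2 time(s)
  49: appears 1 time(s)
  51: appears 3 time(s)
  76: appears 1 time(s)
  84: appears 1 time(s)
  98: appears 1 time(s)
Step 2: The value 51 appears most frequently (3 times).
Step 3: Mode = 51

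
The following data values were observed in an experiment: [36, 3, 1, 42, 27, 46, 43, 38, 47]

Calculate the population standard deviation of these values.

16.7273

Step 1: Compute the mean: 31.4444
Step 2: Sum of squared deviations from the mean: 2518.2222
Step 3: Population variance = 2518.2222 / 9 = 279.8025
Step 4: Standard deviation = sqrt(279.8025) = 16.7273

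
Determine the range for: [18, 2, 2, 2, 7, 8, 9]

16

Step 1: Identify the maximum value: max = 18
Step 2: Identify the minimum value: min = 2
Step 3: Range = max - min = 18 - 2 = 16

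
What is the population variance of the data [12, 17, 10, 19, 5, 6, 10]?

23.3469

Step 1: Compute the mean: (12 + 17 + 10 + 19 + 5 + 6 + 10) / 7 = 11.2857
Step 2: Compute squared deviations from the mean:
  (12 - 11.2857)^2 = 0.5102
  (17 - 11.2857)^2 = 32.6531
  (10 - 11.2857)^2 = 1.6531
  (19 - 11.2857)^2 = 59.5102
  (5 - 11.2857)^2 = 39.5102
  (6 - 11.2857)^2 = 27.9388
  (10 - 11.2857)^2 = 1.6531
Step 3: Sum of squared deviations = 163.4286
Step 4: Population variance = 163.4286 / 7 = 23.3469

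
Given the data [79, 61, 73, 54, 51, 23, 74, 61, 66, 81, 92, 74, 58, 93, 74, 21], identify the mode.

74

Step 1: Count the frequency of each value:
  21: appears 1 time(s)
  23: appears 1 time(s)
  51: appears 1 time(s)
  54: appears 1 time(s)
  58: appears 1 time(s)
  61: appears 2 time(s)
  66: appears 1 time(s)
  73: appears 1 time(s)
  74: appears 3 time(s)
  79: appears 1 time(s)
  81: appears 1 time(s)
  92: appears 1 time(s)
  93: appears 1 time(s)
Step 2: The value 74 appears most frequently (3 times).
Step 3: Mode = 74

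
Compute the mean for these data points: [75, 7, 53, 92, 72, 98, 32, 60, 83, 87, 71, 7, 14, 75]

59

Step 1: Sum all values: 75 + 7 + 53 + 92 + 72 + 98 + 32 + 60 + 83 + 87 + 71 + 7 + 14 + 75 = 826
Step 2: Count the number of values: n = 14
Step 3: Mean = sum / n = 826 / 14 = 59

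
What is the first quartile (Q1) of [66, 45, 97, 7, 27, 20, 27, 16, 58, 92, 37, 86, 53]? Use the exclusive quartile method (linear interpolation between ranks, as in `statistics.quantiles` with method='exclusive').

23.5

Step 1: Sort the data: [7, 16, 20, 27, 27, 37, 45, 53, 58, 66, 86, 92, 97]
Step 2: n = 13
Step 3: Using the exclusive quartile method:
  Q1 = 23.5
  Q2 (median) = 45
  Q3 = 76
  IQR = Q3 - Q1 = 76 - 23.5 = 52.5
Step 4: Q1 = 23.5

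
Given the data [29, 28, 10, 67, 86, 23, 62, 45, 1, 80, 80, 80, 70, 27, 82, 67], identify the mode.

80

Step 1: Count the frequency of each value:
  1: appears 1 time(s)
  10: appears 1 time(s)
  23: appears 1 time(s)
  27: appears 1 time(s)
  28: appears 1 time(s)
  29: appears 1 time(s)
  45: appears 1 time(s)
  62: appears 1 time(s)
  67: appears 2 time(s)
  70: appears 1 time(s)
  80: appears 3 time(s)
  82: appears 1 time(s)
  86: appears 1 time(s)
Step 2: The value 80 appears most frequently (3 times).
Step 3: Mode = 80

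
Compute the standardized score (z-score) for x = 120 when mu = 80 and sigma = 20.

2

Step 1: Recall the z-score formula: z = (x - mu) / sigma
Step 2: Substitute values: z = (120 - 80) / 20
Step 3: z = 40 / 20 = 2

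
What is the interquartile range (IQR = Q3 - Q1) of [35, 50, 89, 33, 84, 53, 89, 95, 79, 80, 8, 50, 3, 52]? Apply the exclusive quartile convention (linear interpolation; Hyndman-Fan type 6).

50.75

Step 1: Sort the data: [3, 8, 33, 35, 50, 50, 52, 53, 79, 80, 84, 89, 89, 95]
Step 2: n = 14
Step 3: Using the exclusive quartile method:
  Q1 = 34.5
  Q2 (median) = 52.5
  Q3 = 85.25
  IQR = Q3 - Q1 = 85.25 - 34.5 = 50.75
Step 4: IQR = 50.75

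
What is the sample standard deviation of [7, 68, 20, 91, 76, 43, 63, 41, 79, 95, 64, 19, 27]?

29.0671

Step 1: Compute the mean: 53.3077
Step 2: Sum of squared deviations from the mean: 10138.7692
Step 3: Sample variance = 10138.7692 / 12 = 844.8974
Step 4: Standard deviation = sqrt(844.8974) = 29.0671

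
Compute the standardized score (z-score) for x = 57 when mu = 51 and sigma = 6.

1

Step 1: Recall the z-score formula: z = (x - mu) / sigma
Step 2: Substitute values: z = (57 - 51) / 6
Step 3: z = 6 / 6 = 1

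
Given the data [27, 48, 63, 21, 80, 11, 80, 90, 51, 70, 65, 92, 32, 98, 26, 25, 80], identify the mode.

80

Step 1: Count the frequency of each value:
  11: appears 1 time(s)
  21: appears 1 time(s)
  25: appears 1 time(s)
  26: appears 1 time(s)
  27: appears 1 time(s)
  32: appears 1 time(s)
  48: appears 1 time(s)
  51: appears 1 time(s)
  63: appears 1 time(s)
  65: appears 1 time(s)
  70: appears 1 time(s)
  80: appears 3 time(s)
  90: appears 1 time(s)
  92: appears 1 time(s)
  98: appears 1 time(s)
Step 2: The value 80 appears most frequently (3 times).
Step 3: Mode = 80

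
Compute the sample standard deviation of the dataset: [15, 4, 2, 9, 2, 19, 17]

7.2964

Step 1: Compute the mean: 9.7143
Step 2: Sum of squared deviations from the mean: 319.4286
Step 3: Sample variance = 319.4286 / 6 = 53.2381
Step 4: Standard deviation = sqrt(53.2381) = 7.2964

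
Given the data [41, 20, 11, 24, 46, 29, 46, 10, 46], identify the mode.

46

Step 1: Count the frequency of each value:
  10: appears 1 time(s)
  11: appears 1 time(s)
  20: appears 1 time(s)
  24: appears 1 time(s)
  29: appears 1 time(s)
  41: appears 1 time(s)
  46: appears 3 time(s)
Step 2: The value 46 appears most frequently (3 times).
Step 3: Mode = 46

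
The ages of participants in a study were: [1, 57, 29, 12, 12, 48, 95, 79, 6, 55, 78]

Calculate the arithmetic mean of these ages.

42.9091

Step 1: Sum all values: 1 + 57 + 29 + 12 + 12 + 48 + 95 + 79 + 6 + 55 + 78 = 472
Step 2: Count the number of values: n = 11
Step 3: Mean = sum / n = 472 / 11 = 42.9091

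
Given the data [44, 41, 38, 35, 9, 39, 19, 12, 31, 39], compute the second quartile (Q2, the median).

36.5

Step 1: Sort the data: [9, 12, 19, 31, 35, 38, 39, 39, 41, 44]
Step 2: n = 10
Step 3: Q2 is the median. Since n is even, it is the average of the values at positions 5 and 6:
  Q2 = (35 + 38) / 2 = 36.5
Step 4: Q2 = 36.5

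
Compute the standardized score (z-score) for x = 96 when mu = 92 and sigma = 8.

0.5

Step 1: Recall the z-score formula: z = (x - mu) / sigma
Step 2: Substitute values: z = (96 - 92) / 8
Step 3: z = 4 / 8 = 0.5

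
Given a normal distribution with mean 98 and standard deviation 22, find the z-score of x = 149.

2.3182

Step 1: Recall the z-score formula: z = (x - mu) / sigma
Step 2: Substitute values: z = (149 - 98) / 22
Step 3: z = 51 / 22 = 2.3182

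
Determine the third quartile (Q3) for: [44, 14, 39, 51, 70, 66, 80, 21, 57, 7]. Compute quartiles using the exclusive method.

67

Step 1: Sort the data: [7, 14, 21, 39, 44, 51, 57, 66, 70, 80]
Step 2: n = 10
Step 3: Using the exclusive quartile method:
  Q1 = 19.25
  Q2 (median) = 47.5
  Q3 = 67
  IQR = Q3 - Q1 = 67 - 19.25 = 47.75
Step 4: Q3 = 67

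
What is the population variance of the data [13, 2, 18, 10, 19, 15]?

32.4722

Step 1: Compute the mean: (13 + 2 + 18 + 10 + 19 + 15) / 6 = 12.8333
Step 2: Compute squared deviations from the mean:
  (13 - 12.8333)^2 = 0.0278
  (2 - 12.8333)^2 = 117.3611
  (18 - 12.8333)^2 = 26.6944
  (10 - 12.8333)^2 = 8.0278
  (19 - 12.8333)^2 = 38.0278
  (15 - 12.8333)^2 = 4.6944
Step 3: Sum of squared deviations = 194.8333
Step 4: Population variance = 194.8333 / 6 = 32.4722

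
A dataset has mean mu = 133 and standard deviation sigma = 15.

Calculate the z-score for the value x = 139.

0.4

Step 1: Recall the z-score formula: z = (x - mu) / sigma
Step 2: Substitute values: z = (139 - 133) / 15
Step 3: z = 6 / 15 = 0.4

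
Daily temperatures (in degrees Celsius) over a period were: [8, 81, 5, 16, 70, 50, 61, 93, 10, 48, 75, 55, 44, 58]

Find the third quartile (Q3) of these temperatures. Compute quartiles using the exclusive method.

71.25

Step 1: Sort the data: [5, 8, 10, 16, 44, 48, 50, 55, 58, 61, 70, 75, 81, 93]
Step 2: n = 14
Step 3: Using the exclusive quartile method:
  Q1 = 14.5
  Q2 (median) = 52.5
  Q3 = 71.25
  IQR = Q3 - Q1 = 71.25 - 14.5 = 56.75
Step 4: Q3 = 71.25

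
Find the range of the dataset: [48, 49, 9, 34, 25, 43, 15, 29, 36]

40

Step 1: Identify the maximum value: max = 49
Step 2: Identify the minimum value: min = 9
Step 3: Range = max - min = 49 - 9 = 40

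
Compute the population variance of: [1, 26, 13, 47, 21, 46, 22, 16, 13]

205.7284

Step 1: Compute the mean: (1 + 26 + 13 + 47 + 21 + 46 + 22 + 16 + 13) / 9 = 22.7778
Step 2: Compute squared deviations from the mean:
  (1 - 22.7778)^2 = 474.2716
  (26 - 22.7778)^2 = 10.3827
  (13 - 22.7778)^2 = 95.6049
  (47 - 22.7778)^2 = 586.716
  (21 - 22.7778)^2 = 3.1605
  (46 - 22.7778)^2 = 539.2716
  (22 - 22.7778)^2 = 0.6049
  (16 - 22.7778)^2 = 45.9383
  (13 - 22.7778)^2 = 95.6049
Step 3: Sum of squared deviations = 1851.5556
Step 4: Population variance = 1851.5556 / 9 = 205.7284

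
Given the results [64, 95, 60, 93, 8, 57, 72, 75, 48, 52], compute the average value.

62.4

Step 1: Sum all values: 64 + 95 + 60 + 93 + 8 + 57 + 72 + 75 + 48 + 52 = 624
Step 2: Count the number of values: n = 10
Step 3: Mean = sum / n = 624 / 10 = 62.4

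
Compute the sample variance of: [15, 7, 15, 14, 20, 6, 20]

31.1429

Step 1: Compute the mean: (15 + 7 + 15 + 14 + 20 + 6 + 20) / 7 = 13.8571
Step 2: Compute squared deviations from the mean:
  (15 - 13.8571)^2 = 1.3061
  (7 - 13.8571)^2 = 47.0204
  (15 - 13.8571)^2 = 1.3061
  (14 - 13.8571)^2 = 0.0204
  (20 - 13.8571)^2 = 37.7347
  (6 - 13.8571)^2 = 61.7347
  (20 - 13.8571)^2 = 37.7347
Step 3: Sum of squared deviations = 186.8571
Step 4: Sample variance = 186.8571 / 6 = 31.1429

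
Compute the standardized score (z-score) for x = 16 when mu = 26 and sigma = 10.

-1

Step 1: Recall the z-score formula: z = (x - mu) / sigma
Step 2: Substitute values: z = (16 - 26) / 10
Step 3: z = -10 / 10 = -1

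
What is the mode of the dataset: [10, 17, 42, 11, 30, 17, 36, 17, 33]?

17

Step 1: Count the frequency of each value:
  10: appears 1 time(s)
  11: appears 1 time(s)
  17: appears 3 time(s)
  30: appears 1 time(s)
  33: appears 1 time(s)
  36: appears 1 time(s)
  42: appears 1 time(s)
Step 2: The value 17 appears most frequently (3 times).
Step 3: Mode = 17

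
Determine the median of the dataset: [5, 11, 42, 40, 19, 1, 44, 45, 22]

22

Step 1: Sort the data in ascending order: [1, 5, 11, 19, 22, 40, 42, 44, 45]
Step 2: The number of values is n = 9.
Step 3: Since n is odd, the median is the middle value at position 5: 22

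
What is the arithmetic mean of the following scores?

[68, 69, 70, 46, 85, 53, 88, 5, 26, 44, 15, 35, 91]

53.4615

Step 1: Sum all values: 68 + 69 + 70 + 46 + 85 + 53 + 88 + 5 + 26 + 44 + 15 + 35 + 91 = 695
Step 2: Count the number of values: n = 13
Step 3: Mean = sum / n = 695 / 13 = 53.4615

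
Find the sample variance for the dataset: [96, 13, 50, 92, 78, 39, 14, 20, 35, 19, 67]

975.8727

Step 1: Compute the mean: (96 + 13 + 50 + 92 + 78 + 39 + 14 + 20 + 35 + 19 + 67) / 11 = 47.5455
Step 2: Compute squared deviations from the mean:
  (96 - 47.5455)^2 = 2347.843
  (13 - 47.5455)^2 = 1193.3884
  (50 - 47.5455)^2 = 6.0248
  (92 - 47.5455)^2 = 1976.2066
  (78 - 47.5455)^2 = 927.4793
  (39 - 47.5455)^2 = 73.0248
  (14 - 47.5455)^2 = 1125.2975
  (20 - 47.5455)^2 = 758.7521
  (35 - 47.5455)^2 = 157.3884
  (19 - 47.5455)^2 = 814.843
  (67 - 47.5455)^2 = 378.4793
Step 3: Sum of squared deviations = 9758.7273
Step 4: Sample variance = 9758.7273 / 10 = 975.8727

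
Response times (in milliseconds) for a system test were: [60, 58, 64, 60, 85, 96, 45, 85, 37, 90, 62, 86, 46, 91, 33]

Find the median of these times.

62

Step 1: Sort the data in ascending order: [33, 37, 45, 46, 58, 60, 60, 62, 64, 85, 85, 86, 90, 91, 96]
Step 2: The number of values is n = 15.
Step 3: Since n is odd, the median is the middle value at position 8: 62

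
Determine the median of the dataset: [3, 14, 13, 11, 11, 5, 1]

11

Step 1: Sort the data in ascending order: [1, 3, 5, 11, 11, 13, 14]
Step 2: The number of values is n = 7.
Step 3: Since n is odd, the median is the middle value at position 4: 11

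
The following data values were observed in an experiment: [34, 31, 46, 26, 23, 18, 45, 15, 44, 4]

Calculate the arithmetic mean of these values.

28.6

Step 1: Sum all values: 34 + 31 + 46 + 26 + 23 + 18 + 45 + 15 + 44 + 4 = 286
Step 2: Count the number of values: n = 10
Step 3: Mean = sum / n = 286 / 10 = 28.6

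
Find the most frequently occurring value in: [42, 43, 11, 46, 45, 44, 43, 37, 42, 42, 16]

42

Step 1: Count the frequency of each value:
  11: appears 1 time(s)
  16: appears 1 time(s)
  37: appears 1 time(s)
  42: appears 3 time(s)
  43: appears 2 time(s)
  44: appears 1 time(s)
  45: appears 1 time(s)
  46: appears 1 time(s)
Step 2: The value 42 appears most frequently (3 times).
Step 3: Mode = 42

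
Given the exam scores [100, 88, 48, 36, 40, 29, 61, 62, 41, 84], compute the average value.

58.9

Step 1: Sum all values: 100 + 88 + 48 + 36 + 40 + 29 + 61 + 62 + 41 + 84 = 589
Step 2: Count the number of values: n = 10
Step 3: Mean = sum / n = 589 / 10 = 58.9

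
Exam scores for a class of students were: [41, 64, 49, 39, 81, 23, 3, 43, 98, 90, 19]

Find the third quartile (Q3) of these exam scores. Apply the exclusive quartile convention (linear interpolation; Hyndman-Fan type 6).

81

Step 1: Sort the data: [3, 19, 23, 39, 41, 43, 49, 64, 81, 90, 98]
Step 2: n = 11
Step 3: Using the exclusive quartile method:
  Q1 = 23
  Q2 (median) = 43
  Q3 = 81
  IQR = Q3 - Q1 = 81 - 23 = 58
Step 4: Q3 = 81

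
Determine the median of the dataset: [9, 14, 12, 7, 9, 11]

10

Step 1: Sort the data in ascending order: [7, 9, 9, 11, 12, 14]
Step 2: The number of values is n = 6.
Step 3: Since n is even, the median is the average of positions 3 and 4:
  Median = (9 + 11) / 2 = 10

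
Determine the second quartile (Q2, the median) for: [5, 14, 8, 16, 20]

14

Step 1: Sort the data: [5, 8, 14, 16, 20]
Step 2: n = 5
Step 3: Q2 is the median. Since n is odd, it is the middle value at position 3: 14
Step 4: Q2 = 14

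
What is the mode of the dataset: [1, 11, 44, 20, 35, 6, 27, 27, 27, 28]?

27

Step 1: Count the frequency of each value:
  1: appears 1 time(s)
  6: appears 1 time(s)
  11: appears 1 time(s)
  20: appears 1 time(s)
  27: appears 3 time(s)
  28: appears 1 time(s)
  35: appears 1 time(s)
  44: appears 1 time(s)
Step 2: The value 27 appears most frequently (3 times).
Step 3: Mode = 27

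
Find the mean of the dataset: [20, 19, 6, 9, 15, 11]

13.3333

Step 1: Sum all values: 20 + 19 + 6 + 9 + 15 + 11 = 80
Step 2: Count the number of values: n = 6
Step 3: Mean = sum / n = 80 / 6 = 13.3333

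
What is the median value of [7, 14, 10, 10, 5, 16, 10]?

10

Step 1: Sort the data in ascending order: [5, 7, 10, 10, 10, 14, 16]
Step 2: The number of values is n = 7.
Step 3: Since n is odd, the median is the middle value at position 4: 10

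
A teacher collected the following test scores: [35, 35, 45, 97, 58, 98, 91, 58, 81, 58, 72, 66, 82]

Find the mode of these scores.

58

Step 1: Count the frequency of each value:
  35: appears 2 time(s)
  45: appears 1 time(s)
  58: appears 3 time(s)
  66: appears 1 time(s)
  72: appears 1 time(s)
  81: appears 1 time(s)
  82: appears 1 time(s)
  91: appears 1 time(s)
  97: appears 1 time(s)
  98: appears 1 time(s)
Step 2: The value 58 appears most frequently (3 times).
Step 3: Mode = 58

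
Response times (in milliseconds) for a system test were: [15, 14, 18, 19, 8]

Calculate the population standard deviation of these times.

3.8678

Step 1: Compute the mean: 14.8
Step 2: Sum of squared deviations from the mean: 74.8
Step 3: Population variance = 74.8 / 5 = 14.96
Step 4: Standard deviation = sqrt(14.96) = 3.8678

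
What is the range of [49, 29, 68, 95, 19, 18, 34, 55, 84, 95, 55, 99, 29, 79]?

81

Step 1: Identify the maximum value: max = 99
Step 2: Identify the minimum value: min = 18
Step 3: Range = max - min = 99 - 18 = 81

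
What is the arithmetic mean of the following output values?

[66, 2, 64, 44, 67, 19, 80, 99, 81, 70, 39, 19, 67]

55.1538

Step 1: Sum all values: 66 + 2 + 64 + 44 + 67 + 19 + 80 + 99 + 81 + 70 + 39 + 19 + 67 = 717
Step 2: Count the number of values: n = 13
Step 3: Mean = sum / n = 717 / 13 = 55.1538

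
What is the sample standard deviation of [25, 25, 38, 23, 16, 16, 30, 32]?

7.6146

Step 1: Compute the mean: 25.625
Step 2: Sum of squared deviations from the mean: 405.875
Step 3: Sample variance = 405.875 / 7 = 57.9821
Step 4: Standard deviation = sqrt(57.9821) = 7.6146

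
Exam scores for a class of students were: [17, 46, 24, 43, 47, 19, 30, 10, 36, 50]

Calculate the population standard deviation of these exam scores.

13.5189

Step 1: Compute the mean: 32.2
Step 2: Sum of squared deviations from the mean: 1827.6
Step 3: Population variance = 1827.6 / 10 = 182.76
Step 4: Standard deviation = sqrt(182.76) = 13.5189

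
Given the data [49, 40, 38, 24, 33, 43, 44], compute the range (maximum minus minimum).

25

Step 1: Identify the maximum value: max = 49
Step 2: Identify the minimum value: min = 24
Step 3: Range = max - min = 49 - 24 = 25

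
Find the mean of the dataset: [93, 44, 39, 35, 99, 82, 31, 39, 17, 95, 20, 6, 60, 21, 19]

46.6667

Step 1: Sum all values: 93 + 44 + 39 + 35 + 99 + 82 + 31 + 39 + 17 + 95 + 20 + 6 + 60 + 21 + 19 = 700
Step 2: Count the number of values: n = 15
Step 3: Mean = sum / n = 700 / 15 = 46.6667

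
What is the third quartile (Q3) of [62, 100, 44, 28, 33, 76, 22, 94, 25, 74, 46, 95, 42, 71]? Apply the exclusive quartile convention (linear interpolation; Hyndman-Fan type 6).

80.5

Step 1: Sort the data: [22, 25, 28, 33, 42, 44, 46, 62, 71, 74, 76, 94, 95, 100]
Step 2: n = 14
Step 3: Using the exclusive quartile method:
  Q1 = 31.75
  Q2 (median) = 54
  Q3 = 80.5
  IQR = Q3 - Q1 = 80.5 - 31.75 = 48.75
Step 4: Q3 = 80.5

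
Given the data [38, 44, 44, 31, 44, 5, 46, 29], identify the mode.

44

Step 1: Count the frequency of each value:
  5: appears 1 time(s)
  29: appears 1 time(s)
  31: appears 1 time(s)
  38: appears 1 time(s)
  44: appears 3 time(s)
  46: appears 1 time(s)
Step 2: The value 44 appears most frequently (3 times).
Step 3: Mode = 44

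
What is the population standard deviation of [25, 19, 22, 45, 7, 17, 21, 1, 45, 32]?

13.5956

Step 1: Compute the mean: 23.4
Step 2: Sum of squared deviations from the mean: 1848.4
Step 3: Population variance = 1848.4 / 10 = 184.84
Step 4: Standard deviation = sqrt(184.84) = 13.5956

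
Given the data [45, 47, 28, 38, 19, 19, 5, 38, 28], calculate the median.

28

Step 1: Sort the data in ascending order: [5, 19, 19, 28, 28, 38, 38, 45, 47]
Step 2: The number of values is n = 9.
Step 3: Since n is odd, the median is the middle value at position 5: 28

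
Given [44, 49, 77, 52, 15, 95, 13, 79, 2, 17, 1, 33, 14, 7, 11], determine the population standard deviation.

29.56

Step 1: Compute the mean: 33.9333
Step 2: Sum of squared deviations from the mean: 13106.9333
Step 3: Population variance = 13106.9333 / 15 = 873.7956
Step 4: Standard deviation = sqrt(873.7956) = 29.56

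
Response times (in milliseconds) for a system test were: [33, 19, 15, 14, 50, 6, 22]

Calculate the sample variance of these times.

213.2381

Step 1: Compute the mean: (33 + 19 + 15 + 14 + 50 + 6 + 22) / 7 = 22.7143
Step 2: Compute squared deviations from the mean:
  (33 - 22.7143)^2 = 105.7959
  (19 - 22.7143)^2 = 13.7959
  (15 - 22.7143)^2 = 59.5102
  (14 - 22.7143)^2 = 75.9388
  (50 - 22.7143)^2 = 744.5102
  (6 - 22.7143)^2 = 279.3673
  (22 - 22.7143)^2 = 0.5102
Step 3: Sum of squared deviations = 1279.4286
Step 4: Sample variance = 1279.4286 / 6 = 213.2381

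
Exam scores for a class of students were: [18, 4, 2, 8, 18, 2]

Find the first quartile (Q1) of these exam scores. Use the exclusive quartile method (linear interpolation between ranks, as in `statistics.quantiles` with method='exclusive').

2

Step 1: Sort the data: [2, 2, 4, 8, 18, 18]
Step 2: n = 6
Step 3: Using the exclusive quartile method:
  Q1 = 2
  Q2 (median) = 6
  Q3 = 18
  IQR = Q3 - Q1 = 18 - 2 = 16
Step 4: Q1 = 2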